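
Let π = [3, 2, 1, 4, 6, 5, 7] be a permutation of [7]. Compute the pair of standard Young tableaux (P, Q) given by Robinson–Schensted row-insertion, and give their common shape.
P = [1, 4, 5, 7] / [2, 6] / [3];  Q = [1, 4, 5, 7] / [2, 6] / [3];  common shape = (4, 2, 1)

Row-insert the values π_1, π_2, … into P one at a time, bumping the leftmost entry strictly greater than the inserted value down to the next row. The recording tableau Q records, in position (i, j), the step at which that cell was added to P.
  Insert 3 (step 1): P = [3];  Q = [1]
  Insert 2 (step 2): P = [2] / [3];  Q = [1] / [2]
  Insert 1 (step 3): P = [1] / [2] / [3];  Q = [1] / [2] / [3]
  Insert 4 (step 4): P = [1, 4] / [2] / [3];  Q = [1, 4] / [2] / [3]
  Insert 6 (step 5): P = [1, 4, 6] / [2] / [3];  Q = [1, 4, 5] / [2] / [3]
  Insert 5 (step 6): P = [1, 4, 5] / [2, 6] / [3];  Q = [1, 4, 5] / [2, 6] / [3]
  Insert 7 (step 7): P = [1, 4, 5, 7] / [2, 6] / [3];  Q = [1, 4, 5, 7] / [2, 6] / [3]
Final shape: (4, 2, 1).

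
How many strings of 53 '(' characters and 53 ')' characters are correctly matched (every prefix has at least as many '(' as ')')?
C_53 = 116157871455782434250553845880

These balanced parentheses are counted by the Catalan number C_n = (1/(n + 1)) · C(2n, n). For n = 53: C_53 = (1/54) · C(106, 53) = 6272525058612251449529907677520/54 = 116157871455782434250553845880.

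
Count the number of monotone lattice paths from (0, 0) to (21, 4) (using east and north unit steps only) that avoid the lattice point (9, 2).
Number of paths = 7645

Total paths from (0, 0) to (21, 4): C(25, 21) = 12650. Paths through (9, 2): (paths (0, 0) → (9, 2)) × (paths (9, 2) → (21, 4)) = C(11, 9) · C(14, 12) = 55 · 91 = 5005. Avoidance count = 12650 − 5005 = 7645.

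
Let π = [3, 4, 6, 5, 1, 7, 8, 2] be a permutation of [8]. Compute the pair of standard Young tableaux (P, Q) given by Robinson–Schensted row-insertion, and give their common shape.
P = [1, 2, 5, 7, 8] / [3, 4] / [6];  Q = [1, 2, 3, 6, 7] / [4, 8] / [5];  common shape = (5, 2, 1)

Row-insert the values π_1, π_2, … into P one at a time, bumping the leftmost entry strictly greater than the inserted value down to the next row. The recording tableau Q records, in position (i, j), the step at which that cell was added to P.
  Insert 3 (step 1): P = [3];  Q = [1]
  Insert 4 (step 2): P = [3, 4];  Q = [1, 2]
  Insert 6 (step 3): P = [3, 4, 6];  Q = [1, 2, 3]
  Insert 5 (step 4): P = [3, 4, 5] / [6];  Q = [1, 2, 3] / [4]
  Insert 1 (step 5): P = [1, 4, 5] / [3] / [6];  Q = [1, 2, 3] / [4] / [5]
  Insert 7 (step 6): P = [1, 4, 5, 7] / [3] / [6];  Q = [1, 2, 3, 6] / [4] / [5]
  Insert 8 (step 7): P = [1, 4, 5, 7, 8] / [3] / [6];  Q = [1, 2, 3, 6, 7] / [4] / [5]
  Insert 2 (step 8): P = [1, 2, 5, 7, 8] / [3, 4] / [6];  Q = [1, 2, 3, 6, 7] / [4, 8] / [5]
Final shape: (5, 2, 1).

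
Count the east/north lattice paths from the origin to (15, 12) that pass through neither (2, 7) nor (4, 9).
Number of paths = 16893776

Inclusion–exclusion. Total paths: C(27, 15) = 17383860. Through P₁: C(9, 2)·C(18, 13) = 308448. Through P₂: C(13, 4)·C(14, 11) = 260260. Since P₁ is strictly southwest of P₂, a monotone path through both must visit P₁ then P₂; paths through both = C(9, 2)·C(4, 2)·C(14, 11) = 78624. Avoid both = 17383860 − 308448 − 260260 + 78624 = 16893776.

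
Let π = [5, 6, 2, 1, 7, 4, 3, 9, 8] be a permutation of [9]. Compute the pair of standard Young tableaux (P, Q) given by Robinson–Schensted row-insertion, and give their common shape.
P = [1, 3, 7, 8] / [2, 4, 9] / [5, 6];  Q = [1, 2, 5, 8] / [3, 6, 9] / [4, 7];  common shape = (4, 3, 2)

Row-insert the values π_1, π_2, … into P one at a time, bumping the leftmost entry strictly greater than the inserted value down to the next row. The recording tableau Q records, in position (i, j), the step at which that cell was added to P.
  Insert 5 (step 1): P = [5];  Q = [1]
  Insert 6 (step 2): P = [5, 6];  Q = [1, 2]
  Insert 2 (step 3): P = [2, 6] / [5];  Q = [1, 2] / [3]
  Insert 1 (step 4): P = [1, 6] / [2] / [5];  Q = [1, 2] / [3] / [4]
  Insert 7 (step 5): P = [1, 6, 7] / [2] / [5];  Q = [1, 2, 5] / [3] / [4]
  Insert 4 (step 6): P = [1, 4, 7] / [2, 6] / [5];  Q = [1, 2, 5] / [3, 6] / [4]
  Insert 3 (step 7): P = [1, 3, 7] / [2, 4] / [5, 6];  Q = [1, 2, 5] / [3, 6] / [4, 7]
  Insert 9 (step 8): P = [1, 3, 7, 9] / [2, 4] / [5, 6];  Q = [1, 2, 5, 8] / [3, 6] / [4, 7]
  Insert 8 (step 9): P = [1, 3, 7, 8] / [2, 4, 9] / [5, 6];  Q = [1, 2, 5, 8] / [3, 6, 9] / [4, 7]
Final shape: (4, 3, 2).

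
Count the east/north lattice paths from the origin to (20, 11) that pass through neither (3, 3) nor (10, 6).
Number of paths = 46199991

Inclusion–exclusion. Total paths: C(31, 20) = 84672315. Through P₁: C(6, 3)·C(25, 17) = 21631500. Through P₂: C(16, 10)·C(15, 10) = 24048024. Since P₁ is strictly southwest of P₂, a monotone path through both must visit P₁ then P₂; paths through both = C(6, 3)·C(10, 7)·C(15, 10) = 7207200. Avoid both = 84672315 − 21631500 − 24048024 + 7207200 = 46199991.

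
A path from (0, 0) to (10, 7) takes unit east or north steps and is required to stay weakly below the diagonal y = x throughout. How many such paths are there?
Number of paths = 7072

By the reflection principle (André's argument), the number of monotone paths to (10, 7) with n ≤ m that never go above y = x is C(17, 10) − C(17, 11) = 19448 − 12376 = 7072.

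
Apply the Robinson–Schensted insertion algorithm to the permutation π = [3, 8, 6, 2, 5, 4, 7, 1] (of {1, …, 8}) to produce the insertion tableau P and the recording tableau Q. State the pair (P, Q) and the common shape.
P = [1, 4, 7] / [2, 5] / [3] / [6] / [8];  Q = [1, 2, 7] / [3, 5] / [4] / [6] / [8];  common shape = (3, 2, 1, 1, 1)

Row-insert the values π_1, π_2, … into P one at a time, bumping the leftmost entry strictly greater than the inserted value down to the next row. The recording tableau Q records, in position (i, j), the step at which that cell was added to P.
  Insert 3 (step 1): P = [3];  Q = [1]
  Insert 8 (step 2): P = [3, 8];  Q = [1, 2]
  Insert 6 (step 3): P = [3, 6] / [8];  Q = [1, 2] / [3]
  Insert 2 (step 4): P = [2, 6] / [3] / [8];  Q = [1, 2] / [3] / [4]
  Insert 5 (step 5): P = [2, 5] / [3, 6] / [8];  Q = [1, 2] / [3, 5] / [4]
  Insert 4 (step 6): P = [2, 4] / [3, 5] / [6] / [8];  Q = [1, 2] / [3, 5] / [4] / [6]
  Insert 7 (step 7): P = [2, 4, 7] / [3, 5] / [6] / [8];  Q = [1, 2, 7] / [3, 5] / [4] / [6]
  Insert 1 (step 8): P = [1, 4, 7] / [2, 5] / [3] / [6] / [8];  Q = [1, 2, 7] / [3, 5] / [4] / [6] / [8]
Final shape: (3, 2, 1, 1, 1).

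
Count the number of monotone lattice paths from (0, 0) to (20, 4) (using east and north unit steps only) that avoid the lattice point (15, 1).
Number of paths = 9730

Total paths from (0, 0) to (20, 4): C(24, 20) = 10626. Paths through (15, 1): (paths (0, 0) → (15, 1)) × (paths (15, 1) → (20, 4)) = C(16, 15) · C(8, 5) = 16 · 56 = 896. Avoidance count = 10626 − 896 = 9730.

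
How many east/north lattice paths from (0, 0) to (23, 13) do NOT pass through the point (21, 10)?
Number of paths = 1867267950

Total paths from (0, 0) to (23, 13): C(36, 23) = 2310789600. Paths through (21, 10): (paths (0, 0) → (21, 10)) × (paths (21, 10) → (23, 13)) = C(31, 21) · C(5, 2) = 44352165 · 10 = 443521650. Avoidance count = 2310789600 − 443521650 = 1867267950.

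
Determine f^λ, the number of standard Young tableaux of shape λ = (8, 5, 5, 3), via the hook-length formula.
# SYT of shape (8, 5, 5, 3) = 112869120

Hook-length formula: f^λ = n! / Π hook(c), product over all cells c of the Young diagram. For λ = (8, 5, 5, 3), n = 21 boxes. Hook lengths by row (left-to-right, top-to-bottom): [11, 10, 9, 7, 6, 3, 2, 1]; [7, 6, 5, 3, 2]; [6, 5, 4, 2, 1]; [3, 2, 1]. Product of hooks = 452656512000. So f^λ = 21! / 452656512000 = 51090942171709440000 / 452656512000 = 112869120.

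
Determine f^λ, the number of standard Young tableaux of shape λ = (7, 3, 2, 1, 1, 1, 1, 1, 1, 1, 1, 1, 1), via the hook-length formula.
# SYT of shape (7, 3, 2, 1, 1, 1, 1, 1, 1, 1, 1, 1, 1) = 28078050

Hook-length formula: f^λ = n! / Π hook(c), product over all cells c of the Young diagram. For λ = (7, 3, 2, 1, 1, 1, 1, 1, 1, 1, 1, 1, 1), n = 22 boxes. Hook lengths by row (left-to-right, top-to-bottom): [19, 8, 6, 4, 3, 2, 1]; [14, 3, 1]; [12, 1]; [10]; [9]; [8]; [7]; [6]; [5]; [4]; [3]; [2]; [1]. Product of hooks = 40031295897600. So f^λ = 22! / 40031295897600 = 1124000727777607680000 / 40031295897600 = 28078050.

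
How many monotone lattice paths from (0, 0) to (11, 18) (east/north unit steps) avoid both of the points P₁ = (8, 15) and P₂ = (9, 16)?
Number of paths = 18416928

Inclusion–exclusion. Total paths: C(29, 11) = 34597290. Through P₁: C(23, 8)·C(6, 3) = 9806280. Through P₂: C(25, 9)·C(4, 2) = 12257850. Since P₁ is strictly southwest of P₂, a monotone path through both must visit P₁ then P₂; paths through both = C(23, 8)·C(2, 1)·C(4, 2) = 5883768. Avoid both = 34597290 − 9806280 − 12257850 + 5883768 = 18416928.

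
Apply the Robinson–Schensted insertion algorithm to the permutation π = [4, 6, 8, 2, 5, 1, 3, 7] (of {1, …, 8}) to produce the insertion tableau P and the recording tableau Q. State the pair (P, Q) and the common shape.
P = [1, 3, 7] / [2, 5, 8] / [4, 6];  Q = [1, 2, 3] / [4, 5, 8] / [6, 7];  common shape = (3, 3, 2)

Row-insert the values π_1, π_2, … into P one at a time, bumping the leftmost entry strictly greater than the inserted value down to the next row. The recording tableau Q records, in position (i, j), the step at which that cell was added to P.
  Insert 4 (step 1): P = [4];  Q = [1]
  Insert 6 (step 2): P = [4, 6];  Q = [1, 2]
  Insert 8 (step 3): P = [4, 6, 8];  Q = [1, 2, 3]
  Insert 2 (step 4): P = [2, 6, 8] / [4];  Q = [1, 2, 3] / [4]
  Insert 5 (step 5): P = [2, 5, 8] / [4, 6];  Q = [1, 2, 3] / [4, 5]
  Insert 1 (step 6): P = [1, 5, 8] / [2, 6] / [4];  Q = [1, 2, 3] / [4, 5] / [6]
  Insert 3 (step 7): P = [1, 3, 8] / [2, 5] / [4, 6];  Q = [1, 2, 3] / [4, 5] / [6, 7]
  Insert 7 (step 8): P = [1, 3, 7] / [2, 5, 8] / [4, 6];  Q = [1, 2, 3] / [4, 5, 8] / [6, 7]
Final shape: (3, 3, 2).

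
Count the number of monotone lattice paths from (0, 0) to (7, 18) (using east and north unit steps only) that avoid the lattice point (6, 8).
Number of paths = 447667

Total paths from (0, 0) to (7, 18): C(25, 7) = 480700. Paths through (6, 8): (paths (0, 0) → (6, 8)) × (paths (6, 8) → (7, 18)) = C(14, 6) · C(11, 1) = 3003 · 11 = 33033. Avoidance count = 480700 − 33033 = 447667.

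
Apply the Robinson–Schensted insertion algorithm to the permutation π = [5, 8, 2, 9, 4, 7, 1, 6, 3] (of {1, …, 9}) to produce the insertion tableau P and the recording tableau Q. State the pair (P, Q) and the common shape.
P = [1, 3, 6] / [2, 4, 9] / [5, 7] / [8];  Q = [1, 2, 4] / [3, 5, 6] / [7, 8] / [9];  common shape = (3, 3, 2, 1)

Row-insert the values π_1, π_2, … into P one at a time, bumping the leftmost entry strictly greater than the inserted value down to the next row. The recording tableau Q records, in position (i, j), the step at which that cell was added to P.
  Insert 5 (step 1): P = [5];  Q = [1]
  Insert 8 (step 2): P = [5, 8];  Q = [1, 2]
  Insert 2 (step 3): P = [2, 8] / [5];  Q = [1, 2] / [3]
  Insert 9 (step 4): P = [2, 8, 9] / [5];  Q = [1, 2, 4] / [3]
  Insert 4 (step 5): P = [2, 4, 9] / [5, 8];  Q = [1, 2, 4] / [3, 5]
  Insert 7 (step 6): P = [2, 4, 7] / [5, 8, 9];  Q = [1, 2, 4] / [3, 5, 6]
  Insert 1 (step 7): P = [1, 4, 7] / [2, 8, 9] / [5];  Q = [1, 2, 4] / [3, 5, 6] / [7]
  Insert 6 (step 8): P = [1, 4, 6] / [2, 7, 9] / [5, 8];  Q = [1, 2, 4] / [3, 5, 6] / [7, 8]
  Insert 3 (step 9): P = [1, 3, 6] / [2, 4, 9] / [5, 7] / [8];  Q = [1, 2, 4] / [3, 5, 6] / [7, 8] / [9]
Final shape: (3, 3, 2, 1).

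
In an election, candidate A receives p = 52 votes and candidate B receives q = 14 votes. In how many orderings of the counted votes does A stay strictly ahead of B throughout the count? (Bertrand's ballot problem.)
Strict-lead orderings = 44571485255760

Total orderings of the 66 votes with 52 for A: C(66, 52) = 77413632286320. By the Bertrand ballot formula (Cycle Lemma / reflection principle), the number of orderings in which A is strictly ahead of B throughout is (p − q)/(p + q) · C(p + q, p) = (52 − 14)/(52 + 14) · 77413632286320 = 44571485255760.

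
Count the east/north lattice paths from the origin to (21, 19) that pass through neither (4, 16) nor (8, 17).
Number of paths = 131165863350

Inclusion–exclusion. Total paths: C(40, 21) = 131282408400. Through P₁: C(20, 4)·C(20, 17) = 5523300. Through P₂: C(25, 8)·C(15, 13) = 113565375. Since P₁ is strictly southwest of P₂, a monotone path through both must visit P₁ then P₂; paths through both = C(20, 4)·C(5, 4)·C(15, 13) = 2543625. Avoid both = 131282408400 − 5523300 − 113565375 + 2543625 = 131165863350.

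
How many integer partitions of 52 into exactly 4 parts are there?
p(52, 4 parts) = 1033

Partitions of n into exactly k parts are in bijection with partitions of n − k into at most k parts (subtract 1 from each part). So p(52, exactly 4) = p(48, parts ≤ 4). Computing via the recurrence p(m, j) = p(m, j−1) + p(m−j, j) gives 1033.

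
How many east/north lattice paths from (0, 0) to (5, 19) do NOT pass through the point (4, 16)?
Number of paths = 23124

Total paths from (0, 0) to (5, 19): C(24, 5) = 42504. Paths through (4, 16): (paths (0, 0) → (4, 16)) × (paths (4, 16) → (5, 19)) = C(20, 4) · C(4, 1) = 4845 · 4 = 19380. Avoidance count = 42504 − 19380 = 23124.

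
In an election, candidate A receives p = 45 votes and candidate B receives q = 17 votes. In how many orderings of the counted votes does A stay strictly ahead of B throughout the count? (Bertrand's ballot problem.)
Strict-lead orderings = 334027589489580

Total orderings of the 62 votes with 45 for A: C(62, 45) = 739632519584070. By the Bertrand ballot formula (Cycle Lemma / reflection principle), the number of orderings in which A is strictly ahead of B throughout is (p − q)/(p + q) · C(p + q, p) = (45 − 17)/(45 + 17) · 739632519584070 = 334027589489580.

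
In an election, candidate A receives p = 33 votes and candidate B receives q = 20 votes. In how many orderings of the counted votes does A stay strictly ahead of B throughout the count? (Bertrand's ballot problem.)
Strict-lead orderings = 49634247352235

Total orderings of the 53 votes with 33 for A: C(53, 33) = 202355008436035. By the Bertrand ballot formula (Cycle Lemma / reflection principle), the number of orderings in which A is strictly ahead of B throughout is (p − q)/(p + q) · C(p + q, p) = (33 − 20)/(33 + 20) · 202355008436035 = 49634247352235.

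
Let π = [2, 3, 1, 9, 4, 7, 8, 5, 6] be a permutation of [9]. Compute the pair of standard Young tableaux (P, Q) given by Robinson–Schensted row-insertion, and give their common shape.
P = [1, 3, 4, 5, 6] / [2, 7, 8] / [9];  Q = [1, 2, 4, 6, 7] / [3, 5, 9] / [8];  common shape = (5, 3, 1)

Row-insert the values π_1, π_2, … into P one at a time, bumping the leftmost entry strictly greater than the inserted value down to the next row. The recording tableau Q records, in position (i, j), the step at which that cell was added to P.
  Insert 2 (step 1): P = [2];  Q = [1]
  Insert 3 (step 2): P = [2, 3];  Q = [1, 2]
  Insert 1 (step 3): P = [1, 3] / [2];  Q = [1, 2] / [3]
  Insert 9 (step 4): P = [1, 3, 9] / [2];  Q = [1, 2, 4] / [3]
  Insert 4 (step 5): P = [1, 3, 4] / [2, 9];  Q = [1, 2, 4] / [3, 5]
  Insert 7 (step 6): P = [1, 3, 4, 7] / [2, 9];  Q = [1, 2, 4, 6] / [3, 5]
  Insert 8 (step 7): P = [1, 3, 4, 7, 8] / [2, 9];  Q = [1, 2, 4, 6, 7] / [3, 5]
  Insert 5 (step 8): P = [1, 3, 4, 5, 8] / [2, 7] / [9];  Q = [1, 2, 4, 6, 7] / [3, 5] / [8]
  Insert 6 (step 9): P = [1, 3, 4, 5, 6] / [2, 7, 8] / [9];  Q = [1, 2, 4, 6, 7] / [3, 5, 9] / [8]
Final shape: (5, 3, 1).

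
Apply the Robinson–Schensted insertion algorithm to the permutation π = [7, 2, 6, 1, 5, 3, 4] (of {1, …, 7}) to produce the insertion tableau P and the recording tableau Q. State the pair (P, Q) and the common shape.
P = [1, 3, 4] / [2, 5] / [6] / [7];  Q = [1, 3, 7] / [2, 5] / [4] / [6];  common shape = (3, 2, 1, 1)

Row-insert the values π_1, π_2, … into P one at a time, bumping the leftmost entry strictly greater than the inserted value down to the next row. The recording tableau Q records, in position (i, j), the step at which that cell was added to P.
  Insert 7 (step 1): P = [7];  Q = [1]
  Insert 2 (step 2): P = [2] / [7];  Q = [1] / [2]
  Insert 6 (step 3): P = [2, 6] / [7];  Q = [1, 3] / [2]
  Insert 1 (step 4): P = [1, 6] / [2] / [7];  Q = [1, 3] / [2] / [4]
  Insert 5 (step 5): P = [1, 5] / [2, 6] / [7];  Q = [1, 3] / [2, 5] / [4]
  Insert 3 (step 6): P = [1, 3] / [2, 5] / [6] / [7];  Q = [1, 3] / [2, 5] / [4] / [6]
  Insert 4 (step 7): P = [1, 3, 4] / [2, 5] / [6] / [7];  Q = [1, 3, 7] / [2, 5] / [4] / [6]
Final shape: (3, 2, 1, 1).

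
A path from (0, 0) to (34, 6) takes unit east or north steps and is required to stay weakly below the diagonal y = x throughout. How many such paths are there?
Number of paths = 3180372

By the reflection principle (André's argument), the number of monotone paths to (34, 6) with n ≤ m that never go above y = x is C(40, 34) − C(40, 35) = 3838380 − 658008 = 3180372.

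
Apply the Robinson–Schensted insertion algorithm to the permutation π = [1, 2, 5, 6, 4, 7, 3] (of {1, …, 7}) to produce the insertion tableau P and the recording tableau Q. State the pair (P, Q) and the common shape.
P = [1, 2, 3, 6, 7] / [4] / [5];  Q = [1, 2, 3, 4, 6] / [5] / [7];  common shape = (5, 1, 1)

Row-insert the values π_1, π_2, … into P one at a time, bumping the leftmost entry strictly greater than the inserted value down to the next row. The recording tableau Q records, in position (i, j), the step at which that cell was added to P.
  Insert 1 (step 1): P = [1];  Q = [1]
  Insert 2 (step 2): P = [1, 2];  Q = [1, 2]
  Insert 5 (step 3): P = [1, 2, 5];  Q = [1, 2, 3]
  Insert 6 (step 4): P = [1, 2, 5, 6];  Q = [1, 2, 3, 4]
  Insert 4 (step 5): P = [1, 2, 4, 6] / [5];  Q = [1, 2, 3, 4] / [5]
  Insert 7 (step 6): P = [1, 2, 4, 6, 7] / [5];  Q = [1, 2, 3, 4, 6] / [5]
  Insert 3 (step 7): P = [1, 2, 3, 6, 7] / [4] / [5];  Q = [1, 2, 3, 4, 6] / [5] / [7]
Final shape: (5, 1, 1).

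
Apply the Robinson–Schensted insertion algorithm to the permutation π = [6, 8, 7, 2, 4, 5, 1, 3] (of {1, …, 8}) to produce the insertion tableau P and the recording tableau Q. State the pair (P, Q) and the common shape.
P = [1, 3, 5] / [2, 4] / [6, 7] / [8];  Q = [1, 2, 6] / [3, 5] / [4, 8] / [7];  common shape = (3, 2, 2, 1)

Row-insert the values π_1, π_2, … into P one at a time, bumping the leftmost entry strictly greater than the inserted value down to the next row. The recording tableau Q records, in position (i, j), the step at which that cell was added to P.
  Insert 6 (step 1): P = [6];  Q = [1]
  Insert 8 (step 2): P = [6, 8];  Q = [1, 2]
  Insert 7 (step 3): P = [6, 7] / [8];  Q = [1, 2] / [3]
  Insert 2 (step 4): P = [2, 7] / [6] / [8];  Q = [1, 2] / [3] / [4]
  Insert 4 (step 5): P = [2, 4] / [6, 7] / [8];  Q = [1, 2] / [3, 5] / [4]
  Insert 5 (step 6): P = [2, 4, 5] / [6, 7] / [8];  Q = [1, 2, 6] / [3, 5] / [4]
  Insert 1 (step 7): P = [1, 4, 5] / [2, 7] / [6] / [8];  Q = [1, 2, 6] / [3, 5] / [4] / [7]
  Insert 3 (step 8): P = [1, 3, 5] / [2, 4] / [6, 7] / [8];  Q = [1, 2, 6] / [3, 5] / [4, 8] / [7]
Final shape: (3, 2, 2, 1).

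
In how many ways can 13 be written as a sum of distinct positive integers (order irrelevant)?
q(13) = 18

List partitions of 13 into distinct parts: 13, 12+1, 11+2, 10+3, 10+2+1, 9+4, 9+3+1, 8+5, 8+4+1, 8+3+2, 7+6, 7+5+1, 7+4+2, 7+3+2+1, 6+5+2, 6+4+3, 6+4+2+1, 5+4+3+1. There are q(13) = 18. (Euler: this equals the number of odd-part partitions of 13.)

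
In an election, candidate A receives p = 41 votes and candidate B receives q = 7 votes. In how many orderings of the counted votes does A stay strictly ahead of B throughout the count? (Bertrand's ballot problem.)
Strict-lead orderings = 52153926

Total orderings of the 48 votes with 41 for A: C(48, 41) = 73629072. By the Bertrand ballot formula (Cycle Lemma / reflection principle), the number of orderings in which A is strictly ahead of B throughout is (p − q)/(p + q) · C(p + q, p) = (41 − 7)/(41 + 7) · 73629072 = 52153926.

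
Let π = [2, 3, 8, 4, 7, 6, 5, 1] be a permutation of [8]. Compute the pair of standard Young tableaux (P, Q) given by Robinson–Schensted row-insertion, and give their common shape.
P = [1, 3, 4, 5] / [2] / [6] / [7] / [8];  Q = [1, 2, 3, 5] / [4] / [6] / [7] / [8];  common shape = (4, 1, 1, 1, 1)

Row-insert the values π_1, π_2, … into P one at a time, bumping the leftmost entry strictly greater than the inserted value down to the next row. The recording tableau Q records, in position (i, j), the step at which that cell was added to P.
  Insert 2 (step 1): P = [2];  Q = [1]
  Insert 3 (step 2): P = [2, 3];  Q = [1, 2]
  Insert 8 (step 3): P = [2, 3, 8];  Q = [1, 2, 3]
  Insert 4 (step 4): P = [2, 3, 4] / [8];  Q = [1, 2, 3] / [4]
  Insert 7 (step 5): P = [2, 3, 4, 7] / [8];  Q = [1, 2, 3, 5] / [4]
  Insert 6 (step 6): P = [2, 3, 4, 6] / [7] / [8];  Q = [1, 2, 3, 5] / [4] / [6]
  Insert 5 (step 7): P = [2, 3, 4, 5] / [6] / [7] / [8];  Q = [1, 2, 3, 5] / [4] / [6] / [7]
  Insert 1 (step 8): P = [1, 3, 4, 5] / [2] / [6] / [7] / [8];  Q = [1, 2, 3, 5] / [4] / [6] / [7] / [8]
Final shape: (4, 1, 1, 1, 1).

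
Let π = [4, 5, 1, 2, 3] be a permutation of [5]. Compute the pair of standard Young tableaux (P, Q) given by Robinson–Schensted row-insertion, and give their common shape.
P = [1, 2, 3] / [4, 5];  Q = [1, 2, 5] / [3, 4];  common shape = (3, 2)

Row-insert the values π_1, π_2, … into P one at a time, bumping the leftmost entry strictly greater than the inserted value down to the next row. The recording tableau Q records, in position (i, j), the step at which that cell was added to P.
  Insert 4 (step 1): P = [4];  Q = [1]
  Insert 5 (step 2): P = [4, 5];  Q = [1, 2]
  Insert 1 (step 3): P = [1, 5] / [4];  Q = [1, 2] / [3]
  Insert 2 (step 4): P = [1, 2] / [4, 5];  Q = [1, 2] / [3, 4]
  Insert 3 (step 5): P = [1, 2, 3] / [4, 5];  Q = [1, 2, 5] / [3, 4]
Final shape: (3, 2).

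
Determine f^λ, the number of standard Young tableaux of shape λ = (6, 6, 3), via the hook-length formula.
# SYT of shape (6, 6, 3) = 21450

Hook-length formula: f^λ = n! / Π hook(c), product over all cells c of the Young diagram. For λ = (6, 6, 3), n = 15 boxes. Hook lengths by row (left-to-right, top-to-bottom): [8, 7, 6, 4, 3, 2]; [7, 6, 5, 3, 2, 1]; [3, 2, 1]. Product of hooks = 60963840. So f^λ = 15! / 60963840 = 1307674368000 / 60963840 = 21450.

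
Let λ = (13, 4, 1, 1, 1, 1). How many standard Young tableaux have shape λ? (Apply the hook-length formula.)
# SYT of shape (13, 4, 1, 1, 1, 1) = 3956750

Hook-length formula: f^λ = n! / Π hook(c), product over all cells c of the Young diagram. For λ = (13, 4, 1, 1, 1, 1), n = 21 boxes. Hook lengths by row (left-to-right, top-to-bottom): [18, 13, 12, 11, 9, 8, 7, 6, 5, 4, 3, 2, 1]; [8, 3, 2, 1]; [4]; [3]; [2]; [1]. Product of hooks = 12912350330880. So f^λ = 21! / 12912350330880 = 51090942171709440000 / 12912350330880 = 3956750.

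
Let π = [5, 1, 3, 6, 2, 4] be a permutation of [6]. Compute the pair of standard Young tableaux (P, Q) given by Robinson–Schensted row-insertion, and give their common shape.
P = [1, 2, 4] / [3, 6] / [5];  Q = [1, 3, 4] / [2, 6] / [5];  common shape = (3, 2, 1)

Row-insert the values π_1, π_2, … into P one at a time, bumping the leftmost entry strictly greater than the inserted value down to the next row. The recording tableau Q records, in position (i, j), the step at which that cell was added to P.
  Insert 5 (step 1): P = [5];  Q = [1]
  Insert 1 (step 2): P = [1] / [5];  Q = [1] / [2]
  Insert 3 (step 3): P = [1, 3] / [5];  Q = [1, 3] / [2]
  Insert 6 (step 4): P = [1, 3, 6] / [5];  Q = [1, 3, 4] / [2]
  Insert 2 (step 5): P = [1, 2, 6] / [3] / [5];  Q = [1, 3, 4] / [2] / [5]
  Insert 4 (step 6): P = [1, 2, 4] / [3, 6] / [5];  Q = [1, 3, 4] / [2, 6] / [5]
Final shape: (3, 2, 1).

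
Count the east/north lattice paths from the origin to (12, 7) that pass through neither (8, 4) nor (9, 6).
Number of paths = 18983

Inclusion–exclusion. Total paths: C(19, 12) = 50388. Through P₁: C(12, 8)·C(7, 4) = 17325. Through P₂: C(15, 9)·C(4, 3) = 20020. Since P₁ is strictly southwest of P₂, a monotone path through both must visit P₁ then P₂; paths through both = C(12, 8)·C(3, 1)·C(4, 3) = 5940. Avoid both = 50388 − 17325 − 20020 + 5940 = 18983.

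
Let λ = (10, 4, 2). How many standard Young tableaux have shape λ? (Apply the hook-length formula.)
# SYT of shape (10, 4, 2) = 38220

Hook-length formula: f^λ = n! / Π hook(c), product over all cells c of the Young diagram. For λ = (10, 4, 2), n = 16 boxes. Hook lengths by row (left-to-right, top-to-bottom): [12, 11, 9, 8, 6, 5, 4, 3, 2, 1]; [5, 4, 2, 1]; [2, 1]. Product of hooks = 547430400. So f^λ = 16! / 547430400 = 20922789888000 / 547430400 = 38220.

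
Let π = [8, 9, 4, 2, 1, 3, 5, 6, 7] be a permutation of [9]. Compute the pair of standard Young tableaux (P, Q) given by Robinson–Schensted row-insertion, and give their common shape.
P = [1, 3, 5, 6, 7] / [2, 9] / [4] / [8];  Q = [1, 2, 7, 8, 9] / [3, 6] / [4] / [5];  common shape = (5, 2, 1, 1)

Row-insert the values π_1, π_2, … into P one at a time, bumping the leftmost entry strictly greater than the inserted value down to the next row. The recording tableau Q records, in position (i, j), the step at which that cell was added to P.
  Insert 8 (step 1): P = [8];  Q = [1]
  Insert 9 (step 2): P = [8, 9];  Q = [1, 2]
  Insert 4 (step 3): P = [4, 9] / [8];  Q = [1, 2] / [3]
  Insert 2 (step 4): P = [2, 9] / [4] / [8];  Q = [1, 2] / [3] / [4]
  Insert 1 (step 5): P = [1, 9] / [2] / [4] / [8];  Q = [1, 2] / [3] / [4] / [5]
  Insert 3 (step 6): P = [1, 3] / [2, 9] / [4] / [8];  Q = [1, 2] / [3, 6] / [4] / [5]
  Insert 5 (step 7): P = [1, 3, 5] / [2, 9] / [4] / [8];  Q = [1, 2, 7] / [3, 6] / [4] / [5]
  Insert 6 (step 8): P = [1, 3, 5, 6] / [2, 9] / [4] / [8];  Q = [1, 2, 7, 8] / [3, 6] / [4] / [5]
  Insert 7 (step 9): P = [1, 3, 5, 6, 7] / [2, 9] / [4] / [8];  Q = [1, 2, 7, 8, 9] / [3, 6] / [4] / [5]
Final shape: (5, 2, 1, 1).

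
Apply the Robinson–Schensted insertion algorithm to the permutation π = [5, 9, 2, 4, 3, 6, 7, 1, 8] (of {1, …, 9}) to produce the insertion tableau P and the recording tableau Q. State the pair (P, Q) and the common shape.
P = [1, 3, 6, 7, 8] / [2, 9] / [4] / [5];  Q = [1, 2, 6, 7, 9] / [3, 4] / [5] / [8];  common shape = (5, 2, 1, 1)

Row-insert the values π_1, π_2, … into P one at a time, bumping the leftmost entry strictly greater than the inserted value down to the next row. The recording tableau Q records, in position (i, j), the step at which that cell was added to P.
  Insert 5 (step 1): P = [5];  Q = [1]
  Insert 9 (step 2): P = [5, 9];  Q = [1, 2]
  Insert 2 (step 3): P = [2, 9] / [5];  Q = [1, 2] / [3]
  Insert 4 (step 4): P = [2, 4] / [5, 9];  Q = [1, 2] / [3, 4]
  Insert 3 (step 5): P = [2, 3] / [4, 9] / [5];  Q = [1, 2] / [3, 4] / [5]
  Insert 6 (step 6): P = [2, 3, 6] / [4, 9] / [5];  Q = [1, 2, 6] / [3, 4] / [5]
  Insert 7 (step 7): P = [2, 3, 6, 7] / [4, 9] / [5];  Q = [1, 2, 6, 7] / [3, 4] / [5]
  Insert 1 (step 8): P = [1, 3, 6, 7] / [2, 9] / [4] / [5];  Q = [1, 2, 6, 7] / [3, 4] / [5] / [8]
  Insert 8 (step 9): P = [1, 3, 6, 7, 8] / [2, 9] / [4] / [5];  Q = [1, 2, 6, 7, 9] / [3, 4] / [5] / [8]
Final shape: (5, 2, 1, 1).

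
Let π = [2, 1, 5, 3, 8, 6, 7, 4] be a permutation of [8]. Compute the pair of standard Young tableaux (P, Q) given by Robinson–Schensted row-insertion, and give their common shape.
P = [1, 3, 4, 7] / [2, 5, 6] / [8];  Q = [1, 3, 5, 7] / [2, 4, 6] / [8];  common shape = (4, 3, 1)

Row-insert the values π_1, π_2, … into P one at a time, bumping the leftmost entry strictly greater than the inserted value down to the next row. The recording tableau Q records, in position (i, j), the step at which that cell was added to P.
  Insert 2 (step 1): P = [2];  Q = [1]
  Insert 1 (step 2): P = [1] / [2];  Q = [1] / [2]
  Insert 5 (step 3): P = [1, 5] / [2];  Q = [1, 3] / [2]
  Insert 3 (step 4): P = [1, 3] / [2, 5];  Q = [1, 3] / [2, 4]
  Insert 8 (step 5): P = [1, 3, 8] / [2, 5];  Q = [1, 3, 5] / [2, 4]
  Insert 6 (step 6): P = [1, 3, 6] / [2, 5, 8];  Q = [1, 3, 5] / [2, 4, 6]
  Insert 7 (step 7): P = [1, 3, 6, 7] / [2, 5, 8];  Q = [1, 3, 5, 7] / [2, 4, 6]
  Insert 4 (step 8): P = [1, 3, 4, 7] / [2, 5, 6] / [8];  Q = [1, 3, 5, 7] / [2, 4, 6] / [8]
Final shape: (4, 3, 1).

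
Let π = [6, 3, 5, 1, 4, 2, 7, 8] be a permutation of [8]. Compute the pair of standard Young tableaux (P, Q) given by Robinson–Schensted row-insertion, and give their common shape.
P = [1, 2, 7, 8] / [3, 4] / [5] / [6];  Q = [1, 3, 7, 8] / [2, 5] / [4] / [6];  common shape = (4, 2, 1, 1)

Row-insert the values π_1, π_2, … into P one at a time, bumping the leftmost entry strictly greater than the inserted value down to the next row. The recording tableau Q records, in position (i, j), the step at which that cell was added to P.
  Insert 6 (step 1): P = [6];  Q = [1]
  Insert 3 (step 2): P = [3] / [6];  Q = [1] / [2]
  Insert 5 (step 3): P = [3, 5] / [6];  Q = [1, 3] / [2]
  Insert 1 (step 4): P = [1, 5] / [3] / [6];  Q = [1, 3] / [2] / [4]
  Insert 4 (step 5): P = [1, 4] / [3, 5] / [6];  Q = [1, 3] / [2, 5] / [4]
  Insert 2 (step 6): P = [1, 2] / [3, 4] / [5] / [6];  Q = [1, 3] / [2, 5] / [4] / [6]
  Insert 7 (step 7): P = [1, 2, 7] / [3, 4] / [5] / [6];  Q = [1, 3, 7] / [2, 5] / [4] / [6]
  Insert 8 (step 8): P = [1, 2, 7, 8] / [3, 4] / [5] / [6];  Q = [1, 3, 7, 8] / [2, 5] / [4] / [6]
Final shape: (4, 2, 1, 1).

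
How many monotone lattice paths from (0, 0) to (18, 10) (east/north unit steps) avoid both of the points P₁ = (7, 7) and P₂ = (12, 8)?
Number of paths = 8923278

Inclusion–exclusion. Total paths: C(28, 18) = 13123110. Through P₁: C(14, 7)·C(14, 11) = 1249248. Through P₂: C(20, 12)·C(8, 6) = 3527160. Since P₁ is strictly southwest of P₂, a monotone path through both must visit P₁ then P₂; paths through both = C(14, 7)·C(6, 5)·C(8, 6) = 576576. Avoid both = 13123110 − 1249248 − 3527160 + 576576 = 8923278.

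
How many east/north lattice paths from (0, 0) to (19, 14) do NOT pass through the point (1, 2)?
Number of paths = 559329525

Total paths from (0, 0) to (19, 14): C(33, 19) = 818809200. Paths through (1, 2): (paths (0, 0) → (1, 2)) × (paths (1, 2) → (19, 14)) = C(3, 1) · C(30, 18) = 3 · 86493225 = 259479675. Avoidance count = 818809200 − 259479675 = 559329525.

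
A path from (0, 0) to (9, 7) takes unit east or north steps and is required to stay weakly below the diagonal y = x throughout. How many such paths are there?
Number of paths = 3432

By the reflection principle (André's argument), the number of monotone paths to (9, 7) with n ≤ m that never go above y = x is C(16, 9) − C(16, 10) = 11440 − 8008 = 3432.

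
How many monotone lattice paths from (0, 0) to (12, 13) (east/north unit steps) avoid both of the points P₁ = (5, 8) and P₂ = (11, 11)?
Number of paths = 2389024

Inclusion–exclusion. Total paths: C(25, 12) = 5200300. Through P₁: C(13, 5)·C(12, 7) = 1019304. Through P₂: C(22, 11)·C(3, 1) = 2116296. Since P₁ is strictly southwest of P₂, a monotone path through both must visit P₁ then P₂; paths through both = C(13, 5)·C(9, 6)·C(3, 1) = 324324. Avoid both = 5200300 − 1019304 − 2116296 + 324324 = 2389024.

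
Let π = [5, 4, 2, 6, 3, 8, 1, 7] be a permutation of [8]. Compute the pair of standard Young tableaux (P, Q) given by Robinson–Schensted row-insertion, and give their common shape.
P = [1, 3, 7] / [2, 6, 8] / [4] / [5];  Q = [1, 4, 6] / [2, 5, 8] / [3] / [7];  common shape = (3, 3, 1, 1)

Row-insert the values π_1, π_2, … into P one at a time, bumping the leftmost entry strictly greater than the inserted value down to the next row. The recording tableau Q records, in position (i, j), the step at which that cell was added to P.
  Insert 5 (step 1): P = [5];  Q = [1]
  Insert 4 (step 2): P = [4] / [5];  Q = [1] / [2]
  Insert 2 (step 3): P = [2] / [4] / [5];  Q = [1] / [2] / [3]
  Insert 6 (step 4): P = [2, 6] / [4] / [5];  Q = [1, 4] / [2] / [3]
  Insert 3 (step 5): P = [2, 3] / [4, 6] / [5];  Q = [1, 4] / [2, 5] / [3]
  Insert 8 (step 6): P = [2, 3, 8] / [4, 6] / [5];  Q = [1, 4, 6] / [2, 5] / [3]
  Insert 1 (step 7): P = [1, 3, 8] / [2, 6] / [4] / [5];  Q = [1, 4, 6] / [2, 5] / [3] / [7]
  Insert 7 (step 8): P = [1, 3, 7] / [2, 6, 8] / [4] / [5];  Q = [1, 4, 6] / [2, 5, 8] / [3] / [7]
Final shape: (3, 3, 1, 1).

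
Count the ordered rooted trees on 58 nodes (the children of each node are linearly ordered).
C_57 = 26700952856774851904245220912664

These ordered rooted trees are counted by the Catalan number C_n = (1/(n + 1)) · C(2n, n). For n = 57: C_57 = (1/58) · C(114, 57) = 1548655265692941410446222812934512/58 = 26700952856774851904245220912664.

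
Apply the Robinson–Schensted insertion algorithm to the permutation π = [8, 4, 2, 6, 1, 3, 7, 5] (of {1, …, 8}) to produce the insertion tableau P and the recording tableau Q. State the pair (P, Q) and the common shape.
P = [1, 3, 5] / [2, 6, 7] / [4] / [8];  Q = [1, 4, 7] / [2, 6, 8] / [3] / [5];  common shape = (3, 3, 1, 1)

Row-insert the values π_1, π_2, … into P one at a time, bumping the leftmost entry strictly greater than the inserted value down to the next row. The recording tableau Q records, in position (i, j), the step at which that cell was added to P.
  Insert 8 (step 1): P = [8];  Q = [1]
  Insert 4 (step 2): P = [4] / [8];  Q = [1] / [2]
  Insert 2 (step 3): P = [2] / [4] / [8];  Q = [1] / [2] / [3]
  Insert 6 (step 4): P = [2, 6] / [4] / [8];  Q = [1, 4] / [2] / [3]
  Insert 1 (step 5): P = [1, 6] / [2] / [4] / [8];  Q = [1, 4] / [2] / [3] / [5]
  Insert 3 (step 6): P = [1, 3] / [2, 6] / [4] / [8];  Q = [1, 4] / [2, 6] / [3] / [5]
  Insert 7 (step 7): P = [1, 3, 7] / [2, 6] / [4] / [8];  Q = [1, 4, 7] / [2, 6] / [3] / [5]
  Insert 5 (step 8): P = [1, 3, 5] / [2, 6, 7] / [4] / [8];  Q = [1, 4, 7] / [2, 6, 8] / [3] / [5]
Final shape: (3, 3, 1, 1).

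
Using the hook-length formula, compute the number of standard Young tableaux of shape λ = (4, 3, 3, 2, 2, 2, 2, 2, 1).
# SYT of shape (4, 3, 3, 2, 2, 2, 2, 2, 1) = 34918884

Hook-length formula: f^λ = n! / Π hook(c), product over all cells c of the Young diagram. For λ = (4, 3, 3, 2, 2, 2, 2, 2, 1), n = 21 boxes. Hook lengths by row (left-to-right, top-to-bottom): [12, 10, 4, 1]; [10, 8, 2]; [9, 7, 1]; [7, 5]; [6, 4]; [5, 3]; [4, 2]; [3, 1]; [1]. Product of hooks = 1463132160000. So f^λ = 21! / 1463132160000 = 51090942171709440000 / 1463132160000 = 34918884.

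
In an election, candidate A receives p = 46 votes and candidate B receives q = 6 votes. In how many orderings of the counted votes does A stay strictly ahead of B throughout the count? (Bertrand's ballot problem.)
Strict-lead orderings = 15660400

Total orderings of the 52 votes with 46 for A: C(52, 46) = 20358520. By the Bertrand ballot formula (Cycle Lemma / reflection principle), the number of orderings in which A is strictly ahead of B throughout is (p − q)/(p + q) · C(p + q, p) = (46 − 6)/(46 + 6) · 20358520 = 15660400.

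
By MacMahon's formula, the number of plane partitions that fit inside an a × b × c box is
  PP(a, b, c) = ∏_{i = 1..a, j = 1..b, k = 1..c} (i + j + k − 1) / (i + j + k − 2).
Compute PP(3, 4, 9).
PP(3, 4, 9) = 13026013

Evaluate the triple product over i = 1..3, j = 1..4, k = 1..9. The factors are (2/1) · (3/2) · (4/3) · (5/4) · (6/5) · (7/6) · (8/7) · (9/8) · … (108 factors total). The numerators and denominators telescope so the product is an integer; carrying out the multiplication exactly gives PP(3, 4, 9) = 13026013.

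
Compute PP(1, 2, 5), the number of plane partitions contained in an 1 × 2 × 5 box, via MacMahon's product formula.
PP(1, 2, 5) = 21

Evaluate the triple product over i = 1..1, j = 1..2, k = 1..5. The factors are (2/1) · (3/2) · (4/3) · (5/4) · (6/5) · (3/2) · (4/3) · (5/4) · … (10 factors total). The numerators and denominators telescope so the product is an integer; carrying out the multiplication exactly gives PP(1, 2, 5) = 21.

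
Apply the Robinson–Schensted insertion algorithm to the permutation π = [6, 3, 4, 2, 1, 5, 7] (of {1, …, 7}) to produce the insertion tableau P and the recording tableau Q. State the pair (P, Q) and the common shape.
P = [1, 4, 5, 7] / [2] / [3] / [6];  Q = [1, 3, 6, 7] / [2] / [4] / [5];  common shape = (4, 1, 1, 1)

Row-insert the values π_1, π_2, … into P one at a time, bumping the leftmost entry strictly greater than the inserted value down to the next row. The recording tableau Q records, in position (i, j), the step at which that cell was added to P.
  Insert 6 (step 1): P = [6];  Q = [1]
  Insert 3 (step 2): P = [3] / [6];  Q = [1] / [2]
  Insert 4 (step 3): P = [3, 4] / [6];  Q = [1, 3] / [2]
  Insert 2 (step 4): P = [2, 4] / [3] / [6];  Q = [1, 3] / [2] / [4]
  Insert 1 (step 5): P = [1, 4] / [2] / [3] / [6];  Q = [1, 3] / [2] / [4] / [5]
  Insert 5 (step 6): P = [1, 4, 5] / [2] / [3] / [6];  Q = [1, 3, 6] / [2] / [4] / [5]
  Insert 7 (step 7): P = [1, 4, 5, 7] / [2] / [3] / [6];  Q = [1, 3, 6, 7] / [2] / [4] / [5]
Final shape: (4, 1, 1, 1).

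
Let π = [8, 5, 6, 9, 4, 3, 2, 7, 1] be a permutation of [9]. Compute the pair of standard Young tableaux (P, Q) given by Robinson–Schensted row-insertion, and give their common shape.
P = [1, 6, 7] / [2, 9] / [3] / [4] / [5] / [8];  Q = [1, 3, 4] / [2, 8] / [5] / [6] / [7] / [9];  common shape = (3, 2, 1, 1, 1, 1)

Row-insert the values π_1, π_2, … into P one at a time, bumping the leftmost entry strictly greater than the inserted value down to the next row. The recording tableau Q records, in position (i, j), the step at which that cell was added to P.
  Insert 8 (step 1): P = [8];  Q = [1]
  Insert 5 (step 2): P = [5] / [8];  Q = [1] / [2]
  Insert 6 (step 3): P = [5, 6] / [8];  Q = [1, 3] / [2]
  Insert 9 (step 4): P = [5, 6, 9] / [8];  Q = [1, 3, 4] / [2]
  Insert 4 (step 5): P = [4, 6, 9] / [5] / [8];  Q = [1, 3, 4] / [2] / [5]
  Insert 3 (step 6): P = [3, 6, 9] / [4] / [5] / [8];  Q = [1, 3, 4] / [2] / [5] / [6]
  Insert 2 (step 7): P = [2, 6, 9] / [3] / [4] / [5] / [8];  Q = [1, 3, 4] / [2] / [5] / [6] / [7]
  Insert 7 (step 8): P = [2, 6, 7] / [3, 9] / [4] / [5] / [8];  Q = [1, 3, 4] / [2, 8] / [5] / [6] / [7]
  Insert 1 (step 9): P = [1, 6, 7] / [2, 9] / [3] / [4] / [5] / [8];  Q = [1, 3, 4] / [2, 8] / [5] / [6] / [7] / [9]
Final shape: (3, 2, 1, 1, 1, 1).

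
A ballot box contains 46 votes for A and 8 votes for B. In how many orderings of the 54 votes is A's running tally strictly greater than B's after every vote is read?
Strict-lead orderings = 732179630

Total orderings of the 54 votes with 46 for A: C(54, 46) = 1040465790. By the Bertrand ballot formula (Cycle Lemma / reflection principle), the number of orderings in which A is strictly ahead of B throughout is (p − q)/(p + q) · C(p + q, p) = (46 − 8)/(46 + 8) · 1040465790 = 732179630.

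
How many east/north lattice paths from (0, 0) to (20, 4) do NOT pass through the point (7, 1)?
Number of paths = 6146

Total paths from (0, 0) to (20, 4): C(24, 20) = 10626. Paths through (7, 1): (paths (0, 0) → (7, 1)) × (paths (7, 1) → (20, 4)) = C(8, 7) · C(16, 13) = 8 · 560 = 4480. Avoidance count = 10626 − 4480 = 6146.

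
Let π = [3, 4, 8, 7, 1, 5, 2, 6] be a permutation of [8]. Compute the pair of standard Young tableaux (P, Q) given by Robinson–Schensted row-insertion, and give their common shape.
P = [1, 2, 5, 6] / [3, 4] / [7] / [8];  Q = [1, 2, 3, 8] / [4, 6] / [5] / [7];  common shape = (4, 2, 1, 1)

Row-insert the values π_1, π_2, … into P one at a time, bumping the leftmost entry strictly greater than the inserted value down to the next row. The recording tableau Q records, in position (i, j), the step at which that cell was added to P.
  Insert 3 (step 1): P = [3];  Q = [1]
  Insert 4 (step 2): P = [3, 4];  Q = [1, 2]
  Insert 8 (step 3): P = [3, 4, 8];  Q = [1, 2, 3]
  Insert 7 (step 4): P = [3, 4, 7] / [8];  Q = [1, 2, 3] / [4]
  Insert 1 (step 5): P = [1, 4, 7] / [3] / [8];  Q = [1, 2, 3] / [4] / [5]
  Insert 5 (step 6): P = [1, 4, 5] / [3, 7] / [8];  Q = [1, 2, 3] / [4, 6] / [5]
  Insert 2 (step 7): P = [1, 2, 5] / [3, 4] / [7] / [8];  Q = [1, 2, 3] / [4, 6] / [5] / [7]
  Insert 6 (step 8): P = [1, 2, 5, 6] / [3, 4] / [7] / [8];  Q = [1, 2, 3, 8] / [4, 6] / [5] / [7]
Final shape: (4, 2, 1, 1).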